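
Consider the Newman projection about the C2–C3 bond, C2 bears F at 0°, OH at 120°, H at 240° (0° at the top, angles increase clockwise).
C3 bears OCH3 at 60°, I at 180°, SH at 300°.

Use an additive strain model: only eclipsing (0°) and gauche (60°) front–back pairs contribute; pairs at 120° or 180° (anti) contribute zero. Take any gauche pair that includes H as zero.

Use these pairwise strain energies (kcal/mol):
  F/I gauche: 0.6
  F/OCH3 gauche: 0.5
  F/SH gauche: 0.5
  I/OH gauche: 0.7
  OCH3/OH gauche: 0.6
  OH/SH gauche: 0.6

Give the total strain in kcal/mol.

This conformer (staggered): F(0°)/OCH3(60°) gauche 0.5; F(0°)/SH(300°) gauche 0.5; OH(120°)/OCH3(60°) gauche 0.6; OH(120°)/I(180°) gauche 0.7 → 2.3 kcal/mol.

2.3 kcal/mol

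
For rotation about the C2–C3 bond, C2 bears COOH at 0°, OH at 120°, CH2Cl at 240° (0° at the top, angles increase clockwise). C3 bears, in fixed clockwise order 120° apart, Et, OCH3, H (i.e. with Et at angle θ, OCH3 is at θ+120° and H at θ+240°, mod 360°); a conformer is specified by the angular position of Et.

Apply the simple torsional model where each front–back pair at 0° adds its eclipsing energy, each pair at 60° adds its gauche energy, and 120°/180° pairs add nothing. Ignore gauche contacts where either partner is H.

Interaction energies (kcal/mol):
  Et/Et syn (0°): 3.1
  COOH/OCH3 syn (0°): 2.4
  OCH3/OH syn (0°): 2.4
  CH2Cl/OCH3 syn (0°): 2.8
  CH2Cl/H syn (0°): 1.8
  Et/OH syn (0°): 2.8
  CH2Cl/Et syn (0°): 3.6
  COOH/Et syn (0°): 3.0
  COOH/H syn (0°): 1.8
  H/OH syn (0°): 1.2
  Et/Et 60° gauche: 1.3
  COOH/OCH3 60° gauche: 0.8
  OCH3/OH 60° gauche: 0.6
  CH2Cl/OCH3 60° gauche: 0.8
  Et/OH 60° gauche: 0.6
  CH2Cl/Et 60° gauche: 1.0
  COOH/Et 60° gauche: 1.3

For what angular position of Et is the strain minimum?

180°

Et at 0° is eclipsed. COOH at 0° is eclipsed with Et at 0° (3.0); OH at 120° is eclipsed with OCH3 at 120° (2.4); CH2Cl at 240° is eclipsed with H at 240° (1.8). Total 7.2 kcal/mol.
Et at 60° is staggered. COOH at 0° is gauche with Et at 60° (1.3); OH at 120° is gauche with Et at 60° (0.6); OH at 120° is gauche with OCH3 at 180° (0.6); CH2Cl at 240° is gauche with OCH3 at 180° (0.8). Total 3.3 kcal/mol.
Et at 120° is eclipsed. COOH at 0° is eclipsed with H at 0° (1.8); OH at 120° is eclipsed with Et at 120° (2.8); CH2Cl at 240° is eclipsed with OCH3 at 240° (2.8). Total 7.4 kcal/mol.
Et at 180° is staggered. COOH at 0° is gauche with OCH3 at 300° (0.8); OH at 120° is gauche with Et at 180° (0.6); CH2Cl at 240° is gauche with Et at 180° (1.0); CH2Cl at 240° is gauche with OCH3 at 300° (0.8). Total 3.2 kcal/mol.
Et at 240° is eclipsed. COOH at 0° is eclipsed with OCH3 at 0° (2.4); OH at 120° is eclipsed with H at 120° (1.2); CH2Cl at 240° is eclipsed with Et at 240° (3.6). Total 7.2 kcal/mol.
Et at 300° is staggered. COOH at 0° is gauche with Et at 300° (1.3); COOH at 0° is gauche with OCH3 at 60° (0.8); OH at 120° is gauche with OCH3 at 60° (0.6); CH2Cl at 240° is gauche with Et at 300° (1.0). Total 3.7 kcal/mol.
The minimum (3.2 kcal/mol) occurs with Et at 180°.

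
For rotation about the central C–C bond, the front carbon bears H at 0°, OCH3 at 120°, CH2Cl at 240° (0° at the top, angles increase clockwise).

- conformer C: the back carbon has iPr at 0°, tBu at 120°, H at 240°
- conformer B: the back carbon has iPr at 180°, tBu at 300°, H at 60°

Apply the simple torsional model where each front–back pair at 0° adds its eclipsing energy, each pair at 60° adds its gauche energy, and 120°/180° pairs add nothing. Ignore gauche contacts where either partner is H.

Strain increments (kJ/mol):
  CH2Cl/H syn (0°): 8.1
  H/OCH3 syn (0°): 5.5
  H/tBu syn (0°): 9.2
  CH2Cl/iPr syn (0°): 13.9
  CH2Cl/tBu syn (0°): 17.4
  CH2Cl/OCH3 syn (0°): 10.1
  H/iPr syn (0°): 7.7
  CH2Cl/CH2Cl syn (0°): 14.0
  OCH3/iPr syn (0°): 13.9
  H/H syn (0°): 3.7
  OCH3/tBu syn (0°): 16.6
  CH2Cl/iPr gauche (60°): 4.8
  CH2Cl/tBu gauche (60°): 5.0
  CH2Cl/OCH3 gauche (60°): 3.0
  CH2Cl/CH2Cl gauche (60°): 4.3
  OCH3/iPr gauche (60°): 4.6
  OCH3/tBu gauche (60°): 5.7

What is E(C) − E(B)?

+18.0 kJ/mol

C (eclipsed): H(0°)/iPr(0°) eclipsed 7.7; OCH3(120°)/tBu(120°) eclipsed 16.6; CH2Cl(240°)/H(240°) eclipsed 8.1 → 32.4 kJ/mol.
B (staggered): OCH3(120°)/iPr(180°) gauche 4.6; CH2Cl(240°)/iPr(180°) gauche 4.8; CH2Cl(240°)/tBu(300°) gauche 5.0 → 14.4 kJ/mol.
E(C) − E(B) = 32.4 − 14.4 = +18.0 kJ/mol.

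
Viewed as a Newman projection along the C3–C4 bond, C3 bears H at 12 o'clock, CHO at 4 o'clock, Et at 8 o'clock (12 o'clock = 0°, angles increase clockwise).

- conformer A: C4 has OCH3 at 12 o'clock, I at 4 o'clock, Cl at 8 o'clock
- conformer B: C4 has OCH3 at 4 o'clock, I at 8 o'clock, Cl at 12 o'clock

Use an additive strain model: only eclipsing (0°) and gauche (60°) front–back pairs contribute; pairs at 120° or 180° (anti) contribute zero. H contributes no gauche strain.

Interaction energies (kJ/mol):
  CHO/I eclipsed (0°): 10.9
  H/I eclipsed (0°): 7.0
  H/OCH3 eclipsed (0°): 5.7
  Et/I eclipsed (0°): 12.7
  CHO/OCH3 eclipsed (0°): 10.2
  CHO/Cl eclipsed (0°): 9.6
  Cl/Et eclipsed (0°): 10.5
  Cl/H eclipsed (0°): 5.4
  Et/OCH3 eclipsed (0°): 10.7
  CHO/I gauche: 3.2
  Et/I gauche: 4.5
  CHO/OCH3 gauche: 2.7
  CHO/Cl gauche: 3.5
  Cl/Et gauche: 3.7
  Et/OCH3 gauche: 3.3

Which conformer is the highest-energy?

B

A (eclipsed): H(0°)/OCH3(0°) eclipsed 5.7; CHO(120°)/I(120°) eclipsed 10.9; Et(240°)/Cl(240°) eclipsed 10.5 → 27.1 kJ/mol.
B (eclipsed): H(0°)/Cl(0°) eclipsed 5.4; CHO(120°)/OCH3(120°) eclipsed 10.2; Et(240°)/I(240°) eclipsed 12.7 → 28.3 kJ/mol.
B has the highest total (28.3 kJ/mol).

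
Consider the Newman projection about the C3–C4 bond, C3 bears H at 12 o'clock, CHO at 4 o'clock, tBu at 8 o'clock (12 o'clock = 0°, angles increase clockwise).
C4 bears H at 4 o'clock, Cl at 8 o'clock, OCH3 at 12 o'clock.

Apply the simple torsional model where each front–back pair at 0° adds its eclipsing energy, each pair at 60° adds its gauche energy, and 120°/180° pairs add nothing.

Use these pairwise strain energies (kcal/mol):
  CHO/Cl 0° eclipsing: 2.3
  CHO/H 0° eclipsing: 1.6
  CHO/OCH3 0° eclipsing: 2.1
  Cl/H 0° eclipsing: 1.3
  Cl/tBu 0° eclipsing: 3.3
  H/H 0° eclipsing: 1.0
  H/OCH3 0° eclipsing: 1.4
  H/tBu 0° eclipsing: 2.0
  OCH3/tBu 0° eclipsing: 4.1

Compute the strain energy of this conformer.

6.3 kcal/mol

This conformer is eclipsed. H at 0° is eclipsed with OCH3 at 0° (1.4); CHO at 120° is eclipsed with H at 120° (1.6); tBu at 240° is eclipsed with Cl at 240° (3.3). Total 6.3 kcal/mol.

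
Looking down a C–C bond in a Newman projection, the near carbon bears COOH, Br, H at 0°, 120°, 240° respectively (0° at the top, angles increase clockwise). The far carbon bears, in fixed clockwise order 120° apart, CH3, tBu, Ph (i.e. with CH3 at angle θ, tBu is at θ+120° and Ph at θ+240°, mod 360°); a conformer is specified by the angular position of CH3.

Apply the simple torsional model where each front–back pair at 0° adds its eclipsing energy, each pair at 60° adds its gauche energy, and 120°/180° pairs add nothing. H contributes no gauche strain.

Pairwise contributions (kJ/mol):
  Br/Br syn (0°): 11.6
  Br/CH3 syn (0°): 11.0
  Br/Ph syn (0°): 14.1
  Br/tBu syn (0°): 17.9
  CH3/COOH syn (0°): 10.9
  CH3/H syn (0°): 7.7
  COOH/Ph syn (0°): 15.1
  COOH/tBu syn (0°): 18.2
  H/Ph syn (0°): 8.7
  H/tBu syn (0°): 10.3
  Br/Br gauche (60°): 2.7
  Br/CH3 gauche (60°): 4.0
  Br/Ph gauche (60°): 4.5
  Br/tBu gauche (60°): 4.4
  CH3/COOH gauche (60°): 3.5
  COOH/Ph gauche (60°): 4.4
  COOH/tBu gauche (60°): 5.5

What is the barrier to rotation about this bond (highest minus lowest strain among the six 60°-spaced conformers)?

23.7 kJ/mol

CH3 at 0° (eclipsed): COOH–CH3 eclipsed, Br–tBu eclipsed, H–Ph eclipsed; 10.9 + 17.9 + 8.7 = 37.5 kJ/mol.
CH3 at 60° (staggered): COOH–CH3 gauche, COOH–Ph gauche, Br–CH3 gauche, Br–tBu gauche; 3.5 + 4.4 + 4.0 + 4.4 = 16.3 kJ/mol.
CH3 at 120° (eclipsed): COOH–Ph eclipsed, Br–CH3 eclipsed, H–tBu eclipsed; 15.1 + 11.0 + 10.3 = 36.4 kJ/mol.
CH3 at 180° (staggered): COOH–tBu gauche, COOH–Ph gauche, Br–CH3 gauche, Br–Ph gauche; 5.5 + 4.4 + 4.0 + 4.5 = 18.4 kJ/mol.
CH3 at 240° (eclipsed): COOH–tBu eclipsed, Br–Ph eclipsed, H–CH3 eclipsed; 18.2 + 14.1 + 7.7 = 40.0 kJ/mol.
CH3 at 300° (staggered): COOH–CH3 gauche, COOH–tBu gauche, Br–tBu gauche, Br–Ph gauche; 3.5 + 5.5 + 4.4 + 4.5 = 17.9 kJ/mol.
Max at 240° (40.0 kJ/mol), min at 60° (16.3 kJ/mol); barrier = 23.7 kJ/mol.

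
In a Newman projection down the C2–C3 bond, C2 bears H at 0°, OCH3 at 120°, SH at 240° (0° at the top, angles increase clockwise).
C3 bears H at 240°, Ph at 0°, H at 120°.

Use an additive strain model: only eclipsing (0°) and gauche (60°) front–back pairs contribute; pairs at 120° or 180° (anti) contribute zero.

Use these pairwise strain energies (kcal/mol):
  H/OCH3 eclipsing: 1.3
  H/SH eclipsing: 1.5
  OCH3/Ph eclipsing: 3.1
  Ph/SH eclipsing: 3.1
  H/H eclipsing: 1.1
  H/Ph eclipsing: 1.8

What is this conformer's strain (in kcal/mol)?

This conformer (eclipsed): H(0°)/Ph(0°) eclipsed 1.8; OCH3(120°)/H(120°) eclipsed 1.3; SH(240°)/H(240°) eclipsed 1.5 → 4.6 kcal/mol.

4.6 kcal/mol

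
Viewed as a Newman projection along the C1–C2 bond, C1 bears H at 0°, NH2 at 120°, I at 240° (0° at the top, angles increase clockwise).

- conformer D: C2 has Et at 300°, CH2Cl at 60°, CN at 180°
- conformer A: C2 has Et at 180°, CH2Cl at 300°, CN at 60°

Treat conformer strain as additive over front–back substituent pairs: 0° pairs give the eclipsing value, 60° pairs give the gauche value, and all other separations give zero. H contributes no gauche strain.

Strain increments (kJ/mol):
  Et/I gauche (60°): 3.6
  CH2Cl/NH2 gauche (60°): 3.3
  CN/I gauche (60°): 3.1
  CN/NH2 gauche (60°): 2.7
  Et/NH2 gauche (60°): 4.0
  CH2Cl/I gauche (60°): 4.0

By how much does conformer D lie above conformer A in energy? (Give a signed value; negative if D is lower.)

-1.6 kJ/mol

D (staggered): NH2–CH2Cl gauche, NH2–CN gauche, I–Et gauche, I–CN gauche; 3.3 + 2.7 + 3.6 + 3.1 = 12.7 kJ/mol.
A (staggered): NH2–Et gauche, NH2–CN gauche, I–Et gauche, I–CH2Cl gauche; 4.0 + 2.7 + 3.6 + 4.0 = 14.3 kJ/mol.
E(D) − E(A) = 12.7 − 14.3 = -1.6 kJ/mol.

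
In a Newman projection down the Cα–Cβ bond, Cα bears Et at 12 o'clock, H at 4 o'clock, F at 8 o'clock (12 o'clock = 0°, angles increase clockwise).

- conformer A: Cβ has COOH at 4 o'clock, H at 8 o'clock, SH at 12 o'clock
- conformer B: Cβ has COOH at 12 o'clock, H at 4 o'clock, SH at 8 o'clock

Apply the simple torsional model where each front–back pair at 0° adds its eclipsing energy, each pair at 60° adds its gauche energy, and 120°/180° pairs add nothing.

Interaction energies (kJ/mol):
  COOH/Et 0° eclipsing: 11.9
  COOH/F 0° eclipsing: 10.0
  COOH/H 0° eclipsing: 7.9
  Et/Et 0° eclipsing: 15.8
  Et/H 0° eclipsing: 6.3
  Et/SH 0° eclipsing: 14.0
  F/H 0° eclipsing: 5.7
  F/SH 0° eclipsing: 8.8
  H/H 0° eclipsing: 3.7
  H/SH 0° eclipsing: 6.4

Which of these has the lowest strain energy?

B

A (eclipsed): Et(0°)/SH(0°) eclipsed 14.0; H(120°)/COOH(120°) eclipsed 7.9; F(240°)/H(240°) eclipsed 5.7 → 27.6 kJ/mol.
B (eclipsed): Et(0°)/COOH(0°) eclipsed 11.9; H(120°)/H(120°) eclipsed 3.7; F(240°)/SH(240°) eclipsed 8.8 → 24.4 kJ/mol.
B has the lowest total (24.4 kJ/mol).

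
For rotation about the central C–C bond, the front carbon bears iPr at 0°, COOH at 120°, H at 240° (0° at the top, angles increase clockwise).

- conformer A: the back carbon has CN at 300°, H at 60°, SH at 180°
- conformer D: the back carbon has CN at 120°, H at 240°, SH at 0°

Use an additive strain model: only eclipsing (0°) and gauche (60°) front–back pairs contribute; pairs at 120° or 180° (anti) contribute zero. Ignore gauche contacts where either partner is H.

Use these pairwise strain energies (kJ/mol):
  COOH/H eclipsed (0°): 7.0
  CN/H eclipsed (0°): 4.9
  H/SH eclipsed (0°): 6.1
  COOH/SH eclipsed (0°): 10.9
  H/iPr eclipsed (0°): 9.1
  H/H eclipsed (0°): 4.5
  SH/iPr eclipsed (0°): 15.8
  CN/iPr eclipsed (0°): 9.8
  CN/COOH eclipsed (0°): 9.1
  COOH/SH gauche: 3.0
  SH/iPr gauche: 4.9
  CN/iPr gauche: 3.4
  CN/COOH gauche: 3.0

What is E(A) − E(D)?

A (staggered): iPr–CN gauche, COOH–SH gauche; 3.4 + 3.0 = 6.4 kJ/mol.
D (eclipsed): iPr–SH eclipsed, COOH–CN eclipsed, H–H eclipsed; 15.8 + 9.1 + 4.5 = 29.4 kJ/mol.
E(A) − E(D) = 6.4 − 29.4 = -23.0 kJ/mol.

-23.0 kJ/mol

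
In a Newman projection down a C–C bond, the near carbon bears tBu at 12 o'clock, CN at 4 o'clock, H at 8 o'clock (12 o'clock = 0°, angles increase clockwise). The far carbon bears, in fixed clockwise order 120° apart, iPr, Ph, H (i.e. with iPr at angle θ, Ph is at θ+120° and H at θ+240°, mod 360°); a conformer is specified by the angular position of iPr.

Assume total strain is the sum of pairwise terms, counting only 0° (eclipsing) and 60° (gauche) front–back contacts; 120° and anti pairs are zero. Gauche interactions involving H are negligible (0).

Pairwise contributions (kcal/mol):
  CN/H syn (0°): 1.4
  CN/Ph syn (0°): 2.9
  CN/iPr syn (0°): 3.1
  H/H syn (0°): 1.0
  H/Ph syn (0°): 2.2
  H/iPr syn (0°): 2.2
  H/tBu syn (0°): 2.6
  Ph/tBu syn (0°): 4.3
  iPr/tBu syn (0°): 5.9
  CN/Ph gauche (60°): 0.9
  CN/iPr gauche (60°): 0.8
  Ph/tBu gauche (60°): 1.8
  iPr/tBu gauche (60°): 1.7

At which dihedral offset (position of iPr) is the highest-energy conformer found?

iPr at 0° (eclipsed): tBu–iPr eclipsed, CN–Ph eclipsed, H–H eclipsed; 5.9 + 2.9 + 1.0 = 9.8 kcal/mol.
iPr at 60° (staggered): tBu–iPr gauche, CN–iPr gauche, CN–Ph gauche; 1.7 + 0.8 + 0.9 = 3.4 kcal/mol.
iPr at 120° (eclipsed): tBu–H eclipsed, CN–iPr eclipsed, H–Ph eclipsed; 2.6 + 3.1 + 2.2 = 7.9 kcal/mol.
iPr at 180° (staggered): tBu–Ph gauche, CN–iPr gauche; 1.8 + 0.8 = 2.6 kcal/mol.
iPr at 240° (eclipsed): tBu–Ph eclipsed, CN–H eclipsed, H–iPr eclipsed; 4.3 + 1.4 + 2.2 = 7.9 kcal/mol.
iPr at 300° (staggered): tBu–iPr gauche, tBu–Ph gauche, CN–Ph gauche; 1.7 + 1.8 + 0.9 = 4.4 kcal/mol.
The maximum (9.8 kcal/mol) occurs with iPr at 0°.

0°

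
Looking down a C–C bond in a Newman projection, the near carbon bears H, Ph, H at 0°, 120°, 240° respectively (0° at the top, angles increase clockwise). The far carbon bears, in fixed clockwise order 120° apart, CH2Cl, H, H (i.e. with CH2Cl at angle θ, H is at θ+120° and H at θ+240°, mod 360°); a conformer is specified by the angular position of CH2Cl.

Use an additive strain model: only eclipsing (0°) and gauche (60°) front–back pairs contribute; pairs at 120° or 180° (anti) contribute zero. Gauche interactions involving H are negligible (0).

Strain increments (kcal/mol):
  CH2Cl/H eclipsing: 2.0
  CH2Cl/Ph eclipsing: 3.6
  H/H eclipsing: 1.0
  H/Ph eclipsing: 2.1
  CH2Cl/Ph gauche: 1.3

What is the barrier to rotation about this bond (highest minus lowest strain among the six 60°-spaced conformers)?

5.6 kcal/mol

CH2Cl at 0° (eclipsed): H(0°)/CH2Cl(0°) eclipsed 2.0; Ph(120°)/H(120°) eclipsed 2.1; H(240°)/H(240°) eclipsed 1.0 → 5.1 kcal/mol.
CH2Cl at 60° (staggered): Ph(120°)/CH2Cl(60°) gauche 1.3 → 1.3 kcal/mol.
CH2Cl at 120° (eclipsed): H(0°)/H(0°) eclipsed 1.0; Ph(120°)/CH2Cl(120°) eclipsed 3.6; H(240°)/H(240°) eclipsed 1.0 → 5.6 kcal/mol.
CH2Cl at 180° (staggered): Ph(120°)/CH2Cl(180°) gauche 1.3 → 1.3 kcal/mol.
CH2Cl at 240° (eclipsed): H(0°)/H(0°) eclipsed 1.0; Ph(120°)/H(120°) eclipsed 2.1; H(240°)/CH2Cl(240°) eclipsed 2.0 → 5.1 kcal/mol.
CH2Cl at 300° (staggered): no non-H gauche contacts → 0.0 kcal/mol.
Max at 120° (5.6 kcal/mol), min at 300° (0.0 kcal/mol); barrier = 5.6 kcal/mol.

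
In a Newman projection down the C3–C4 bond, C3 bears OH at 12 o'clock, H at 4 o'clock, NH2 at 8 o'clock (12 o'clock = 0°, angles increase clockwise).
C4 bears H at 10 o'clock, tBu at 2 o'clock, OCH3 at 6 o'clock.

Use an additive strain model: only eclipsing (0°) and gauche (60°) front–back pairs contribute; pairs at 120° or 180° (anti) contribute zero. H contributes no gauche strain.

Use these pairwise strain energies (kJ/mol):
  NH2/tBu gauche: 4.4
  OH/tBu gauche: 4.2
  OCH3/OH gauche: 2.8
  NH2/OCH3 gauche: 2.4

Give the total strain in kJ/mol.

6.6 kJ/mol

This conformer is staggered. OH at 0° is gauche with tBu at 60° (4.2); NH2 at 240° is gauche with OCH3 at 180° (2.4). Total 6.6 kJ/mol.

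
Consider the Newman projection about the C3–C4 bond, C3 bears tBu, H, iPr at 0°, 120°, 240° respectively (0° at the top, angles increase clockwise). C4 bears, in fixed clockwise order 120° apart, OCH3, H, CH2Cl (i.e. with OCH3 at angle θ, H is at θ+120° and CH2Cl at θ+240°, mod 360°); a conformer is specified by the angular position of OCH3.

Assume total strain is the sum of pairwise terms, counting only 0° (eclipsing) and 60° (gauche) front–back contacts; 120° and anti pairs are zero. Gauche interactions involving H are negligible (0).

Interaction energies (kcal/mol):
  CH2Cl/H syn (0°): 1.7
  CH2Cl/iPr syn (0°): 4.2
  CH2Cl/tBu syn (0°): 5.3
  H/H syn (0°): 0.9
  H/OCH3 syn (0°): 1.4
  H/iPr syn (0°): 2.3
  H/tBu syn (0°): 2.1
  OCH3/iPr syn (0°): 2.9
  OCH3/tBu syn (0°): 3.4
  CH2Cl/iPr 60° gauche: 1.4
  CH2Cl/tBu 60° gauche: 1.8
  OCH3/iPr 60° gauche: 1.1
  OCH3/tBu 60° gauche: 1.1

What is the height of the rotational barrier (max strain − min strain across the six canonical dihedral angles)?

6.1 kcal/mol

OCH3 at 0° (eclipsed): tBu–OCH3 eclipsed, H–H eclipsed, iPr–CH2Cl eclipsed; 3.4 + 0.9 + 4.2 = 8.5 kcal/mol.
OCH3 at 60° (staggered): tBu–OCH3 gauche, tBu–CH2Cl gauche, iPr–CH2Cl gauche; 1.1 + 1.8 + 1.4 = 4.3 kcal/mol.
OCH3 at 120° (eclipsed): tBu–CH2Cl eclipsed, H–OCH3 eclipsed, iPr–H eclipsed; 5.3 + 1.4 + 2.3 = 9.0 kcal/mol.
OCH3 at 180° (staggered): tBu–CH2Cl gauche, iPr–OCH3 gauche; 1.8 + 1.1 = 2.9 kcal/mol.
OCH3 at 240° (eclipsed): tBu–H eclipsed, H–CH2Cl eclipsed, iPr–OCH3 eclipsed; 2.1 + 1.7 + 2.9 = 6.7 kcal/mol.
OCH3 at 300° (staggered): tBu–OCH3 gauche, iPr–OCH3 gauche, iPr–CH2Cl gauche; 1.1 + 1.1 + 1.4 = 3.6 kcal/mol.
Max at 120° (9.0 kcal/mol), min at 180° (2.9 kcal/mol); barrier = 6.1 kcal/mol.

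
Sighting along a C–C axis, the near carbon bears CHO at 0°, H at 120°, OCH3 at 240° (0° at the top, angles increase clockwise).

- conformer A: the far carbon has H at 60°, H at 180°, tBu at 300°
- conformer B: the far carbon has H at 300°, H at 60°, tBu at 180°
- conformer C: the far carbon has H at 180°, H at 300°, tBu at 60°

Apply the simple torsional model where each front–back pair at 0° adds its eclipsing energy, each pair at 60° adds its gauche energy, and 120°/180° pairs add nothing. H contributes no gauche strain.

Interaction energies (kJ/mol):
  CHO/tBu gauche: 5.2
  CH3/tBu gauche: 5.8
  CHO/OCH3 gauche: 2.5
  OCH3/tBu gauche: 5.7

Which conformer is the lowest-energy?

A (staggered): CHO–tBu gauche, OCH3–tBu gauche; 5.2 + 5.7 = 10.9 kJ/mol.
B (staggered): OCH3–tBu gauche; 5.7 = 5.7 kJ/mol.
C (staggered): CHO–tBu gauche; 5.2 = 5.2 kJ/mol.
C has the lowest total (5.2 kJ/mol).

C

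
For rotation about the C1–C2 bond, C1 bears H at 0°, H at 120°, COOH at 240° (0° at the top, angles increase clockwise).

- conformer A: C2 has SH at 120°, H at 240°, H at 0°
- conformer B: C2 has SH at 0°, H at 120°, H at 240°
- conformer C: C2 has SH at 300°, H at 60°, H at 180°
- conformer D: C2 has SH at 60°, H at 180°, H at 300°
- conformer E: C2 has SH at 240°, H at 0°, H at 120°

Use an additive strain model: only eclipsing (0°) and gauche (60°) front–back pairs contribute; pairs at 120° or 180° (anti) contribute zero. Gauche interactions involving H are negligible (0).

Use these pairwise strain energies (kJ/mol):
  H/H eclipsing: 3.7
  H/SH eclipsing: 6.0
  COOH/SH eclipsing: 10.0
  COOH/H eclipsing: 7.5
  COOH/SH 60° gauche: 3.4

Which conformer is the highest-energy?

E

A (eclipsed): H–H eclipsed, H–SH eclipsed, COOH–H eclipsed; 3.7 + 6.0 + 7.5 = 17.2 kJ/mol.
B (eclipsed): H–SH eclipsed, H–H eclipsed, COOH–H eclipsed; 6.0 + 3.7 + 7.5 = 17.2 kJ/mol.
C (staggered): COOH–SH gauche; 3.4 = 3.4 kJ/mol.
D (staggered): no non-H gauche contacts → 0.0 kJ/mol.
E (eclipsed): H–H eclipsed, H–H eclipsed, COOH–SH eclipsed; 3.7 + 3.7 + 10.0 = 17.4 kJ/mol.
E has the highest total (17.4 kJ/mol).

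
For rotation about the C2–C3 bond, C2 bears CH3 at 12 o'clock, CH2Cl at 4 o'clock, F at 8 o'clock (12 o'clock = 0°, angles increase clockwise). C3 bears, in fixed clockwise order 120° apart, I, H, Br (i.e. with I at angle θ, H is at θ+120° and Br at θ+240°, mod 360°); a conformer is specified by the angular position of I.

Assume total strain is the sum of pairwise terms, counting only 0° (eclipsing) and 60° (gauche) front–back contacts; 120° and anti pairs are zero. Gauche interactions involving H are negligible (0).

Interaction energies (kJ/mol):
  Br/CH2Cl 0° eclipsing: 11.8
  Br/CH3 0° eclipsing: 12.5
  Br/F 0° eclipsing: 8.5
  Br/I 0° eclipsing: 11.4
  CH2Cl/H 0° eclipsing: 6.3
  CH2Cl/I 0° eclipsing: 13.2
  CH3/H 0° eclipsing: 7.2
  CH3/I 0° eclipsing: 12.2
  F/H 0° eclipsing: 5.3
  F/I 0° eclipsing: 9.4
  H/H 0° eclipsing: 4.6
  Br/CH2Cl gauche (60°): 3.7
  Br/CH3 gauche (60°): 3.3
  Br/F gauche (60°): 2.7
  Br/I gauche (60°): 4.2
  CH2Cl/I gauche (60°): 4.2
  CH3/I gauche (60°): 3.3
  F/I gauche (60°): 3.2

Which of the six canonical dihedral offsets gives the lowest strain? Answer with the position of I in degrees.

300°

I at 0° (eclipsed): CH3–I eclipsed, CH2Cl–H eclipsed, F–Br eclipsed; 12.2 + 6.3 + 8.5 = 27.0 kJ/mol.
I at 60° (staggered): CH3–I gauche, CH3–Br gauche, CH2Cl–I gauche, F–Br gauche; 3.3 + 3.3 + 4.2 + 2.7 = 13.5 kJ/mol.
I at 120° (eclipsed): CH3–Br eclipsed, CH2Cl–I eclipsed, F–H eclipsed; 12.5 + 13.2 + 5.3 = 31.0 kJ/mol.
I at 180° (staggered): CH3–Br gauche, CH2Cl–I gauche, CH2Cl–Br gauche, F–I gauche; 3.3 + 4.2 + 3.7 + 3.2 = 14.4 kJ/mol.
I at 240° (eclipsed): CH3–H eclipsed, CH2Cl–Br eclipsed, F–I eclipsed; 7.2 + 11.8 + 9.4 = 28.4 kJ/mol.
I at 300° (staggered): CH3–I gauche, CH2Cl–Br gauche, F–I gauche, F–Br gauche; 3.3 + 3.7 + 3.2 + 2.7 = 12.9 kJ/mol.
The minimum (12.9 kJ/mol) occurs with I at 300°.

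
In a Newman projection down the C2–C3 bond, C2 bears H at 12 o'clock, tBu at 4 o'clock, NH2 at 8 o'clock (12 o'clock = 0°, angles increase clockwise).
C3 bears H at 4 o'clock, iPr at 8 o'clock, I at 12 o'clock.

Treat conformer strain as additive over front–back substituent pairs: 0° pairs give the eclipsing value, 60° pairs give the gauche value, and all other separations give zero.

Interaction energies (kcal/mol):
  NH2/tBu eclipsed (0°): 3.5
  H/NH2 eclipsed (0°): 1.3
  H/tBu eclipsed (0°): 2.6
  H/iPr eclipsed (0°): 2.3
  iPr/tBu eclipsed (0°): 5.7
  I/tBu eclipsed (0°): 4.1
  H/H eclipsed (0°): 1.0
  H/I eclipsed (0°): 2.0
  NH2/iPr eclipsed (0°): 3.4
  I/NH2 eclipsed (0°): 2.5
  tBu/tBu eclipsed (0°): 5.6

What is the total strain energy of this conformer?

This conformer is eclipsed. H at 0° is eclipsed with I at 0° (2.0); tBu at 120° is eclipsed with H at 120° (2.6); NH2 at 240° is eclipsed with iPr at 240° (3.4). Total 8.0 kcal/mol.

8.0 kcal/mol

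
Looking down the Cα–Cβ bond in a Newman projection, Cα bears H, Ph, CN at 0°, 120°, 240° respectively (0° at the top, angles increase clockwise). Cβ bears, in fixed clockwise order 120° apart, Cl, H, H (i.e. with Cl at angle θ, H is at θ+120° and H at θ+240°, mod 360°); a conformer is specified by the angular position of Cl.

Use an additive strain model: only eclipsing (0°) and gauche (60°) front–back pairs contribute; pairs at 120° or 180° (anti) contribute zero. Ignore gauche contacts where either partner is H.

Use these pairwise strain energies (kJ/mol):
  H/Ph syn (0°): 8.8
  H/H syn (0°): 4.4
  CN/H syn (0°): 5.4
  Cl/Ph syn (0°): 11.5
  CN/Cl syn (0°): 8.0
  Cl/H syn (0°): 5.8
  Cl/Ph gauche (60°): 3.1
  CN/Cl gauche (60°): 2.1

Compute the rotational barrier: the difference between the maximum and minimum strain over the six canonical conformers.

Cl at 0° is eclipsed. H at 0° is eclipsed with Cl at 0° (5.8); Ph at 120° is eclipsed with H at 120° (8.8); CN at 240° is eclipsed with H at 240° (5.4). Total 20.0 kJ/mol.
Cl at 60° is staggered. Ph at 120° is gauche with Cl at 60° (3.1). Total 3.1 kJ/mol.
Cl at 120° is eclipsed. H at 0° is eclipsed with H at 0° (4.4); Ph at 120° is eclipsed with Cl at 120° (11.5); CN at 240° is eclipsed with H at 240° (5.4). Total 21.3 kJ/mol.
Cl at 180° is staggered. Ph at 120° is gauche with Cl at 180° (3.1); CN at 240° is gauche with Cl at 180° (2.1). Total 5.2 kJ/mol.
Cl at 240° is eclipsed. H at 0° is eclipsed with H at 0° (4.4); Ph at 120° is eclipsed with H at 120° (8.8); CN at 240° is eclipsed with Cl at 240° (8.0). Total 21.2 kJ/mol.
Cl at 300° is staggered. CN at 240° is gauche with Cl at 300° (2.1). Total 2.1 kJ/mol.
Max at 120° (21.3 kJ/mol), min at 300° (2.1 kJ/mol); barrier = 19.2 kJ/mol.

19.2 kJ/mol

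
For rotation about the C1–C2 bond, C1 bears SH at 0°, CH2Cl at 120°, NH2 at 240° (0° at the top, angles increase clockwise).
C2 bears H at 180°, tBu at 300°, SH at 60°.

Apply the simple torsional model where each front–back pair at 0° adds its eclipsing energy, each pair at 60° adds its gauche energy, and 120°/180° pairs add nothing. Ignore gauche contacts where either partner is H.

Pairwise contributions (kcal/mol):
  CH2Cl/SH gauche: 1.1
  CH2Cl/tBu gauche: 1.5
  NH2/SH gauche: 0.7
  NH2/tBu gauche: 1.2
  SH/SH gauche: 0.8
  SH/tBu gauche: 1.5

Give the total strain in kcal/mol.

4.6 kcal/mol

This conformer is staggered. SH at 0° is gauche with tBu at 300° (1.5); SH at 0° is gauche with SH at 60° (0.8); CH2Cl at 120° is gauche with SH at 60° (1.1); NH2 at 240° is gauche with tBu at 300° (1.2). Total 4.6 kcal/mol.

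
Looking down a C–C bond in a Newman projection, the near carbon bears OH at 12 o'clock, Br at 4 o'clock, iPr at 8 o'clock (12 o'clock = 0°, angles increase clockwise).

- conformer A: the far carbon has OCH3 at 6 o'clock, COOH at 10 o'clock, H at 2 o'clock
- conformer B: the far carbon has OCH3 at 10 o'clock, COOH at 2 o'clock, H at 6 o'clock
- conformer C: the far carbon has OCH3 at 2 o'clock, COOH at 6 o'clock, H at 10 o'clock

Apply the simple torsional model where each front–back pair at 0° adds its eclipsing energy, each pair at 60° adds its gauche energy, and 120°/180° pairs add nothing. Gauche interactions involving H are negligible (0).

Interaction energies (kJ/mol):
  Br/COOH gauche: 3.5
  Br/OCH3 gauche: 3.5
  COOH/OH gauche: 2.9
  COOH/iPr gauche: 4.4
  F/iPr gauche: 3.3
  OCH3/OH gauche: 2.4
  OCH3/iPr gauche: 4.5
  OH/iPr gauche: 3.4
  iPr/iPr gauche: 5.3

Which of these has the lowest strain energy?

A (staggered): OH–COOH gauche, Br–OCH3 gauche, iPr–OCH3 gauche, iPr–COOH gauche; 2.9 + 3.5 + 4.5 + 4.4 = 15.3 kJ/mol.
B (staggered): OH–OCH3 gauche, OH–COOH gauche, Br–COOH gauche, iPr–OCH3 gauche; 2.4 + 2.9 + 3.5 + 4.5 = 13.3 kJ/mol.
C (staggered): OH–OCH3 gauche, Br–OCH3 gauche, Br–COOH gauche, iPr–COOH gauche; 2.4 + 3.5 + 3.5 + 4.4 = 13.8 kJ/mol.
B has the lowest total (13.3 kJ/mol).

B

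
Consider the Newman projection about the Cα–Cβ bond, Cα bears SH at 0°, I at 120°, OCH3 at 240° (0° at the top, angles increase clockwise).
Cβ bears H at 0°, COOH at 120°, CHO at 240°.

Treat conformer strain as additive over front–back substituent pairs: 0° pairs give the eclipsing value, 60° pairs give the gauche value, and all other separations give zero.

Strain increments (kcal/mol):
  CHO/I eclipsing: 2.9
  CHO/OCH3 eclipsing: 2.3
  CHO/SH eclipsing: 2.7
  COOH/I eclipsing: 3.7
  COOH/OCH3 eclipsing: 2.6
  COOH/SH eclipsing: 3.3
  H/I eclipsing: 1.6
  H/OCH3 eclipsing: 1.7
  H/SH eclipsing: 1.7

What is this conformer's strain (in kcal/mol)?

7.7 kcal/mol

This conformer is eclipsed. SH at 0° is eclipsed with H at 0° (1.7); I at 120° is eclipsed with COOH at 120° (3.7); OCH3 at 240° is eclipsed with CHO at 240° (2.3). Total 7.7 kcal/mol.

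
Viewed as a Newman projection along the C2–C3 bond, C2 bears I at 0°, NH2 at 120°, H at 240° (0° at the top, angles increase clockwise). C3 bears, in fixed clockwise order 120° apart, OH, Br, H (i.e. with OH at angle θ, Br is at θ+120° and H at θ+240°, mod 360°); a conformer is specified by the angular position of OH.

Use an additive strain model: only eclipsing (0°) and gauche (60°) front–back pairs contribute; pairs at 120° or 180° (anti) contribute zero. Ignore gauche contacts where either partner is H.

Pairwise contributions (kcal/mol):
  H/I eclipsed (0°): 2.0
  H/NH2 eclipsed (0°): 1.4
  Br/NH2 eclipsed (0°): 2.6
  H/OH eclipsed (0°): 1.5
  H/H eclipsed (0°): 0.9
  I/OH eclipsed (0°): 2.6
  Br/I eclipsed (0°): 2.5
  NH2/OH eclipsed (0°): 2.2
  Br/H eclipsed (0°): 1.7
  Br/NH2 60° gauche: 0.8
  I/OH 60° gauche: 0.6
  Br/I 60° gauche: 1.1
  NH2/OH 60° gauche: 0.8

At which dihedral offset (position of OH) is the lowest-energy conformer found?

OH at 0° (eclipsed): I(0°)/OH(0°) eclipsed 2.6; NH2(120°)/Br(120°) eclipsed 2.6; H(240°)/H(240°) eclipsed 0.9 → 6.1 kcal/mol.
OH at 60° (staggered): I(0°)/OH(60°) gauche 0.6; NH2(120°)/OH(60°) gauche 0.8; NH2(120°)/Br(180°) gauche 0.8 → 2.2 kcal/mol.
OH at 120° (eclipsed): I(0°)/H(0°) eclipsed 2.0; NH2(120°)/OH(120°) eclipsed 2.2; H(240°)/Br(240°) eclipsed 1.7 → 5.9 kcal/mol.
OH at 180° (staggered): I(0°)/Br(300°) gauche 1.1; NH2(120°)/OH(180°) gauche 0.8 → 1.9 kcal/mol.
OH at 240° (eclipsed): I(0°)/Br(0°) eclipsed 2.5; NH2(120°)/H(120°) eclipsed 1.4; H(240°)/OH(240°) eclipsed 1.5 → 5.4 kcal/mol.
OH at 300° (staggered): I(0°)/OH(300°) gauche 0.6; I(0°)/Br(60°) gauche 1.1; NH2(120°)/Br(60°) gauche 0.8 → 2.5 kcal/mol.
The minimum (1.9 kcal/mol) occurs with OH at 180°.

180°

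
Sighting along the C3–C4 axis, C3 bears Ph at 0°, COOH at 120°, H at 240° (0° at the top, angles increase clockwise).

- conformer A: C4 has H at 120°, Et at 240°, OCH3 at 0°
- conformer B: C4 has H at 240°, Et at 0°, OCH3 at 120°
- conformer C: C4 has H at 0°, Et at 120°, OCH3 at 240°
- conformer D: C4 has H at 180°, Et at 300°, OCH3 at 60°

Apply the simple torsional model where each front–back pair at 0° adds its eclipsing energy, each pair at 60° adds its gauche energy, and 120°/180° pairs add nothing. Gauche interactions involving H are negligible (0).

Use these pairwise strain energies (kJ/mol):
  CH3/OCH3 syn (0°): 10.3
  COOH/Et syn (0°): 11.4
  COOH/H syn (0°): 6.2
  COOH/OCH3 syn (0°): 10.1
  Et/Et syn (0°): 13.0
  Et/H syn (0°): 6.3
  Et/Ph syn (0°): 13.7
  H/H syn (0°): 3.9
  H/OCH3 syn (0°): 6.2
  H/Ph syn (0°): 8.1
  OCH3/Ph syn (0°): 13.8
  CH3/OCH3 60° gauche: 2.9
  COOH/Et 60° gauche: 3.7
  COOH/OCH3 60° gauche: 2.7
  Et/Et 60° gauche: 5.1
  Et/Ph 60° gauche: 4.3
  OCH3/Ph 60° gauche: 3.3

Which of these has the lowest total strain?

A (eclipsed): Ph(0°)/OCH3(0°) eclipsed 13.8; COOH(120°)/H(120°) eclipsed 6.2; H(240°)/Et(240°) eclipsed 6.3 → 26.3 kJ/mol.
B (eclipsed): Ph(0°)/Et(0°) eclipsed 13.7; COOH(120°)/OCH3(120°) eclipsed 10.1; H(240°)/H(240°) eclipsed 3.9 → 27.7 kJ/mol.
C (eclipsed): Ph(0°)/H(0°) eclipsed 8.1; COOH(120°)/Et(120°) eclipsed 11.4; H(240°)/OCH3(240°) eclipsed 6.2 → 25.7 kJ/mol.
D (staggered): Ph(0°)/Et(300°) gauche 4.3; Ph(0°)/OCH3(60°) gauche 3.3; COOH(120°)/OCH3(60°) gauche 2.7 → 10.3 kJ/mol.
D has the lowest total (10.3 kJ/mol).

D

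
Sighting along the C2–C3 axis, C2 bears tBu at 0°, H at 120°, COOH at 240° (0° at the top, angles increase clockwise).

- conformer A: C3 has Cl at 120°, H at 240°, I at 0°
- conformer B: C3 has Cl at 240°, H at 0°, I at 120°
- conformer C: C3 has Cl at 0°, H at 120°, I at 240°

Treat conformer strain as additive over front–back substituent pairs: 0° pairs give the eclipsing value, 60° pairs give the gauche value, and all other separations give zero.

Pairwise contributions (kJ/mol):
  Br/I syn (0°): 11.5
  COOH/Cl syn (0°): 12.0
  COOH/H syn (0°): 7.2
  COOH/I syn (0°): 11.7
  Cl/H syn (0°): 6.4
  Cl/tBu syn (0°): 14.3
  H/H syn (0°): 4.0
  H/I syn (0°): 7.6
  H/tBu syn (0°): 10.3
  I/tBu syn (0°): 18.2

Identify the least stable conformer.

A (eclipsed): tBu–I eclipsed, H–Cl eclipsed, COOH–H eclipsed; 18.2 + 6.4 + 7.2 = 31.8 kJ/mol.
B (eclipsed): tBu–H eclipsed, H–I eclipsed, COOH–Cl eclipsed; 10.3 + 7.6 + 12.0 = 29.9 kJ/mol.
C (eclipsed): tBu–Cl eclipsed, H–H eclipsed, COOH–I eclipsed; 14.3 + 4.0 + 11.7 = 30.0 kJ/mol.
A has the highest total (31.8 kJ/mol).

A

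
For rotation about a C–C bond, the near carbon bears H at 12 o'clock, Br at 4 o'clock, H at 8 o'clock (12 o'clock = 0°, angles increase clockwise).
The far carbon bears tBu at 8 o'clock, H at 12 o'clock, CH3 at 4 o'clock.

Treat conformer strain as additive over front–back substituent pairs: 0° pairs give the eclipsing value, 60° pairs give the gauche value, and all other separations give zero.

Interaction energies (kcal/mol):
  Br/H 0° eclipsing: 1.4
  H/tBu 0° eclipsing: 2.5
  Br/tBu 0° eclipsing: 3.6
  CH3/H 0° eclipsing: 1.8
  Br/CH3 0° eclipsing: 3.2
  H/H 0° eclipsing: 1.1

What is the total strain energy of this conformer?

This conformer (eclipsed): H(0°)/H(0°) eclipsed 1.1; Br(120°)/CH3(120°) eclipsed 3.2; H(240°)/tBu(240°) eclipsed 2.5 → 6.8 kcal/mol.

6.8 kcal/mol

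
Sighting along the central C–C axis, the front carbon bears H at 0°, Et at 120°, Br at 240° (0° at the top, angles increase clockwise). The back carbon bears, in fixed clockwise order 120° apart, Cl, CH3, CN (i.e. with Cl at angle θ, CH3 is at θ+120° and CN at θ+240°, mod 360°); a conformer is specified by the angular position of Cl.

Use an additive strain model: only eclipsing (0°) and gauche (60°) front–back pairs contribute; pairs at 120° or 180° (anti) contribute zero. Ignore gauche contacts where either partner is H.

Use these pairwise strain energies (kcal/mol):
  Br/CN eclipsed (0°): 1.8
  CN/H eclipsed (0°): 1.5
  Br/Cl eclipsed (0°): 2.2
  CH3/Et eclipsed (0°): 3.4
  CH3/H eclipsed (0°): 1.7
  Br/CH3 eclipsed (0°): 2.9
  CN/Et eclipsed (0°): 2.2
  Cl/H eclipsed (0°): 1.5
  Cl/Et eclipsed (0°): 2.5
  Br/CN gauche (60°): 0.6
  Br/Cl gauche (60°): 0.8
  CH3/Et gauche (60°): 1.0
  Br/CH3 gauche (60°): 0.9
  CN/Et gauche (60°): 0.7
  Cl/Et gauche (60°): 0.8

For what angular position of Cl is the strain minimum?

300°

Cl at 0° (eclipsed): H(0°)/Cl(0°) eclipsed 1.5; Et(120°)/CH3(120°) eclipsed 3.4; Br(240°)/CN(240°) eclipsed 1.8 → 6.7 kcal/mol.
Cl at 60° (staggered): Et(120°)/Cl(60°) gauche 0.8; Et(120°)/CH3(180°) gauche 1.0; Br(240°)/CH3(180°) gauche 0.9; Br(240°)/CN(300°) gauche 0.6 → 3.3 kcal/mol.
Cl at 120° (eclipsed): H(0°)/CN(0°) eclipsed 1.5; Et(120°)/Cl(120°) eclipsed 2.5; Br(240°)/CH3(240°) eclipsed 2.9 → 6.9 kcal/mol.
Cl at 180° (staggered): Et(120°)/Cl(180°) gauche 0.8; Et(120°)/CN(60°) gauche 0.7; Br(240°)/Cl(180°) gauche 0.8; Br(240°)/CH3(300°) gauche 0.9 → 3.2 kcal/mol.
Cl at 240° (eclipsed): H(0°)/CH3(0°) eclipsed 1.7; Et(120°)/CN(120°) eclipsed 2.2; Br(240°)/Cl(240°) eclipsed 2.2 → 6.1 kcal/mol.
Cl at 300° (staggered): Et(120°)/CH3(60°) gauche 1.0; Et(120°)/CN(180°) gauche 0.7; Br(240°)/Cl(300°) gauche 0.8; Br(240°)/CN(180°) gauche 0.6 → 3.1 kcal/mol.
The minimum (3.1 kcal/mol) occurs with Cl at 300°.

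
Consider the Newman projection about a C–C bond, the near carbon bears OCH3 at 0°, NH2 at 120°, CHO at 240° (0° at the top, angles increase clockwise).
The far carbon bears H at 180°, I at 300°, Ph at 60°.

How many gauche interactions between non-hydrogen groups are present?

4

Non-H gauche pairs: OCH3(0°)/I(300°); OCH3(0°)/Ph(60°); NH2(120°)/Ph(60°); CHO(240°)/I(300°) — 4 interactions.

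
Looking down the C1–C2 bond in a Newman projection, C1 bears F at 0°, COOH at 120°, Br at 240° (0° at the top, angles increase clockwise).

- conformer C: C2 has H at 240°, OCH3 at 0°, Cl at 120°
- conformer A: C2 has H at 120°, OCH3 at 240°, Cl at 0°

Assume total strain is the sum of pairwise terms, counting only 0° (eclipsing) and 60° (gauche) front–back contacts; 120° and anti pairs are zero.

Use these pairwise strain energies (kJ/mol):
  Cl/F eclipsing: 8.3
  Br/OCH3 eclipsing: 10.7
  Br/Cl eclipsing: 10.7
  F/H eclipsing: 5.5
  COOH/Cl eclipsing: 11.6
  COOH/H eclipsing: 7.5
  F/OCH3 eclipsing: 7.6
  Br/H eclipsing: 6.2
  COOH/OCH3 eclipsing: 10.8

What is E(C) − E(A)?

-1.1 kJ/mol

C (eclipsed): F–OCH3 eclipsed, COOH–Cl eclipsed, Br–H eclipsed; 7.6 + 11.6 + 6.2 = 25.4 kJ/mol.
A (eclipsed): F–Cl eclipsed, COOH–H eclipsed, Br–OCH3 eclipsed; 8.3 + 7.5 + 10.7 = 26.5 kJ/mol.
E(C) − E(A) = 25.4 − 26.5 = -1.1 kJ/mol.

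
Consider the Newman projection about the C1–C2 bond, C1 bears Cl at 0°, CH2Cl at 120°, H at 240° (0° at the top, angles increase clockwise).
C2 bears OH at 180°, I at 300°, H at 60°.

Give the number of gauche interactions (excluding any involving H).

2

Non-H gauche pairs: Cl(0°)/I(300°); CH2Cl(120°)/OH(180°) — 2 interactions.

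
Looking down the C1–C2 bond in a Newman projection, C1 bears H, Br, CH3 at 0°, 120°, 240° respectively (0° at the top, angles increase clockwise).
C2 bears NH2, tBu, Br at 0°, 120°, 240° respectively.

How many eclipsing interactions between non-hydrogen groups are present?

Non-H eclipsing pairs: Br(120°)/tBu(120°); CH3(240°)/Br(240°) — 2 interactions.

2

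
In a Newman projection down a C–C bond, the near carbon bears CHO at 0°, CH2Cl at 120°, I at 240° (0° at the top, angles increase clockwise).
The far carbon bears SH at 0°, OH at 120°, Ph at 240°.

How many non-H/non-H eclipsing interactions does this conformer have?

3

Non-H eclipsing pairs: CHO(0°)/SH(0°); CH2Cl(120°)/OH(120°); I(240°)/Ph(240°) — 3 interactions.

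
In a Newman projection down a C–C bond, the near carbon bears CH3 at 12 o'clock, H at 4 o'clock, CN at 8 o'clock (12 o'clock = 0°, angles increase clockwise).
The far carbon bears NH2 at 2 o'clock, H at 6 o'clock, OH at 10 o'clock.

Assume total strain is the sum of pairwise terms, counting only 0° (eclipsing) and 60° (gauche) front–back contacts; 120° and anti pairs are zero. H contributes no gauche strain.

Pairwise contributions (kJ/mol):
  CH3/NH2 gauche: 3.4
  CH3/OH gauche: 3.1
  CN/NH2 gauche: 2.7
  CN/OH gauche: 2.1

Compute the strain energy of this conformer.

8.6 kJ/mol

This conformer is staggered. CH3 at 0° is gauche with NH2 at 60° (3.4); CH3 at 0° is gauche with OH at 300° (3.1); CN at 240° is gauche with OH at 300° (2.1). Total 8.6 kJ/mol.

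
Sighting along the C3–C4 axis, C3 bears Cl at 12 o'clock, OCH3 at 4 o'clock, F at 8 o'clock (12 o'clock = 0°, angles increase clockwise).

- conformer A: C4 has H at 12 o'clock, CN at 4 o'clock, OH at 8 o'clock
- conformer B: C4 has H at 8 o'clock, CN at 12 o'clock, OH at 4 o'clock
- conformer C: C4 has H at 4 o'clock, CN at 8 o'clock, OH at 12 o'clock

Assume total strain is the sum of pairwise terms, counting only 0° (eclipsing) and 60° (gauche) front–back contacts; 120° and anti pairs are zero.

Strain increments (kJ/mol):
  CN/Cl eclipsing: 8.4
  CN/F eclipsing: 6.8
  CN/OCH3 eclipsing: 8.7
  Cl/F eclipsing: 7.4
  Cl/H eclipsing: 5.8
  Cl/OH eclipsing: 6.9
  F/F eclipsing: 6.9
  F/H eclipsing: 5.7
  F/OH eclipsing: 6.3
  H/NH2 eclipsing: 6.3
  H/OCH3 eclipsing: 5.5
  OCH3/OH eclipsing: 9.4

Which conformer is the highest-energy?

A (eclipsed): Cl(0°)/H(0°) eclipsed 5.8; OCH3(120°)/CN(120°) eclipsed 8.7; F(240°)/OH(240°) eclipsed 6.3 → 20.8 kJ/mol.
B (eclipsed): Cl(0°)/CN(0°) eclipsed 8.4; OCH3(120°)/OH(120°) eclipsed 9.4; F(240°)/H(240°) eclipsed 5.7 → 23.5 kJ/mol.
C (eclipsed): Cl(0°)/OH(0°) eclipsed 6.9; OCH3(120°)/H(120°) eclipsed 5.5; F(240°)/CN(240°) eclipsed 6.8 → 19.2 kJ/mol.
B has the highest total (23.5 kJ/mol).

B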